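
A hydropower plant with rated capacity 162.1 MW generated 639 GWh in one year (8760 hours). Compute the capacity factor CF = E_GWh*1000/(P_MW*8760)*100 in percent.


CF = 639 * 1000 / (162.1 * 8760) * 100 = 45.0001 %


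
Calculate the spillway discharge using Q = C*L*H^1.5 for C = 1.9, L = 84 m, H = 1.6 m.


Q = 1.9 * 84 * 1.6^1.5 = 323.0077 m^3/s


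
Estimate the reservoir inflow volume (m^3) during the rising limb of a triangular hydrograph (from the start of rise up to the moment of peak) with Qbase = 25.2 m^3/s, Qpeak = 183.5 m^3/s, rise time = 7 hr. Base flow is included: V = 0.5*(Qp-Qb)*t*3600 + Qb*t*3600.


V = 0.5*(183.5 - 25.2)*7*3600 + 25.2*7*3600 = 2.6296e+06 m^3


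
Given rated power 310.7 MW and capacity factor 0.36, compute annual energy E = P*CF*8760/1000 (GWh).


E = 310.7 * 0.36 * 8760 / 1000 = 979.8235 GWh


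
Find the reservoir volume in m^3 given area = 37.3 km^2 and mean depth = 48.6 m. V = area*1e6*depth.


V = 37.3 * 1e6 * 48.6 = 1.8128e+09 m^3


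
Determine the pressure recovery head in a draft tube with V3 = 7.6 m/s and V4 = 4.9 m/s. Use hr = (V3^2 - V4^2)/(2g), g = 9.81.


hr = (7.6^2 - 4.9^2) / (2*9.81) = 1.7202 m


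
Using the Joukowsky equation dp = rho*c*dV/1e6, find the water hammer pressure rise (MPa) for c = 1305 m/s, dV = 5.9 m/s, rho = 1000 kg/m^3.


dp = 1000 * 1305 * 5.9 / 1e6 = 7.6995 MPa


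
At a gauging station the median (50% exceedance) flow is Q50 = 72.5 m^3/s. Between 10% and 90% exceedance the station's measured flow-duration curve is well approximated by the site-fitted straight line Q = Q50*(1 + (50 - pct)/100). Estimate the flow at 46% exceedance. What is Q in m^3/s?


Q = 72.5 * (1 + (50 - 46)/100) = 75.4000 m^3/s


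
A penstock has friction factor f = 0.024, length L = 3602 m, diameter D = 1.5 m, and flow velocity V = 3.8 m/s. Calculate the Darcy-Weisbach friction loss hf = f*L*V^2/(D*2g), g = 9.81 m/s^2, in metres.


hf = 0.024 * 3602 * 3.8^2 / (1.5 * 2 * 9.81) = 42.4162 m


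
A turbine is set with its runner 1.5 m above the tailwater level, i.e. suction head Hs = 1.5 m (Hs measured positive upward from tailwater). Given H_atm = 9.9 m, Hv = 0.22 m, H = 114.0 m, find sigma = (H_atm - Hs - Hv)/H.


sigma = (9.9 - 1.5 - 0.22) / 114.0 = 0.0718


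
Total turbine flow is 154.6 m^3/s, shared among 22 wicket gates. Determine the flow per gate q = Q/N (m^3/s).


q = 154.6 / 22 = 7.0273 m^3/s


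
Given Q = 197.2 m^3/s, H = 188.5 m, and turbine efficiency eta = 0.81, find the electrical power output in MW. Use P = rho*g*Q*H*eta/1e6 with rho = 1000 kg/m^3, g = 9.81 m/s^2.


P = 1000 * 9.81 * 197.2 * 188.5 * 0.81 / 1e6 = 295.3740 MW


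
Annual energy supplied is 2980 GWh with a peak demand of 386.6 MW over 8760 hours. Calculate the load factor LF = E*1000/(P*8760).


LF = 2980 * 1000 / (386.6 * 8760) = 0.8799


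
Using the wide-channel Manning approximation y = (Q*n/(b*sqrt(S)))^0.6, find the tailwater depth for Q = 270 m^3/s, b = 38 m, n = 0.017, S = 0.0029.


y = (270 * 0.017 / (38 * 0.0029^0.5))^0.6 = 1.6237 m


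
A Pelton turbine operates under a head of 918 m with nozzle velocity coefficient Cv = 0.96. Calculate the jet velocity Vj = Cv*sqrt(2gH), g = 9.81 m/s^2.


Vj = 0.96 * sqrt(2*9.81*918) = 128.8374 m/s


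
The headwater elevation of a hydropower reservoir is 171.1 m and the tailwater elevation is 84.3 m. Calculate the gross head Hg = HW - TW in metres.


Hg = 171.1 - 84.3 = 86.8000 m


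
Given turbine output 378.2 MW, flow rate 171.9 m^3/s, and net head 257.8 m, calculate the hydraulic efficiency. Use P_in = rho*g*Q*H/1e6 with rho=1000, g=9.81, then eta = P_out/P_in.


P_in = 1000 * 9.81 * 171.9 * 257.8 / 1e6 = 434.7382 MW
eta = 378.2 / 434.7382 = 0.8699


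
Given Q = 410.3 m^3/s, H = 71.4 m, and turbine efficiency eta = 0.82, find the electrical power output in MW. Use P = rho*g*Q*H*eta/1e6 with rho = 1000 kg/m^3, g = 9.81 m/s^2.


P = 1000 * 9.81 * 410.3 * 71.4 * 0.82 / 1e6 = 235.6582 MW


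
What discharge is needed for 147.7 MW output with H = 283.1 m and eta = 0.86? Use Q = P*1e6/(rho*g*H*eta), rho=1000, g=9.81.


Q = 147.7 * 1e6 / (1000 * 9.81 * 283.1 * 0.86) = 61.8405 m^3/s


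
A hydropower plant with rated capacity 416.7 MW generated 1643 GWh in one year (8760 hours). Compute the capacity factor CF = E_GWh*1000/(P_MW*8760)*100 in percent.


CF = 1643 * 1000 / (416.7 * 8760) * 100 = 45.0101 %


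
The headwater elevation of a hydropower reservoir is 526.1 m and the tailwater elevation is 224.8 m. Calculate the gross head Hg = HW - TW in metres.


Hg = 526.1 - 224.8 = 301.3000 m


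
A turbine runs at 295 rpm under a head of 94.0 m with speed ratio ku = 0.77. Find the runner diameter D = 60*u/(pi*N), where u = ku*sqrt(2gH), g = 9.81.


u = 0.77 * sqrt(2*9.81*94.0) = 33.0677 m/s
D = 60 * 33.0677 / (pi * 295) = 2.1408 m


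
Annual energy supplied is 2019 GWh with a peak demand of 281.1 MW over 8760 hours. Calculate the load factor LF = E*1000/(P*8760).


LF = 2019 * 1000 / (281.1 * 8760) = 0.8199


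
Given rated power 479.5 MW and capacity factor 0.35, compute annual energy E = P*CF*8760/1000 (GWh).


E = 479.5 * 0.35 * 8760 / 1000 = 1470.1470 GWh


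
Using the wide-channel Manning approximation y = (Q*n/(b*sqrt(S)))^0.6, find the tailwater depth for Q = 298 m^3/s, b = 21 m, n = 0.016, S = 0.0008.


y = (298 * 0.016 / (21 * 0.0008^0.5))^0.6 = 3.4893 m


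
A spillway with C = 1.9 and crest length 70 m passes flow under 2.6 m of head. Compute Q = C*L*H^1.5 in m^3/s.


Q = 1.9 * 70 * 2.6^1.5 = 557.5857 m^3/s


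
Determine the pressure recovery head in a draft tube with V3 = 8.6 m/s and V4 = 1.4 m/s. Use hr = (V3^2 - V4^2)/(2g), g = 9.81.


hr = (8.6^2 - 1.4^2) / (2*9.81) = 3.6697 m


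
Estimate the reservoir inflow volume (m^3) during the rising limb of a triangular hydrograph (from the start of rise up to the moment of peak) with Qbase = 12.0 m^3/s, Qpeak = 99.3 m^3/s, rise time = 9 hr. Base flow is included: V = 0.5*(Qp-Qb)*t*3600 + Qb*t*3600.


V = 0.5*(99.3 - 12.0)*9*3600 + 12.0*9*3600 = 1.8031e+06 m^3


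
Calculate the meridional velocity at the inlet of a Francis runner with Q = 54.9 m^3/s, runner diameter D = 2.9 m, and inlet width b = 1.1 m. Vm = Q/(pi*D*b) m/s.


Vm = 54.9 / (pi * 2.9 * 1.1) = 5.4781 m/s


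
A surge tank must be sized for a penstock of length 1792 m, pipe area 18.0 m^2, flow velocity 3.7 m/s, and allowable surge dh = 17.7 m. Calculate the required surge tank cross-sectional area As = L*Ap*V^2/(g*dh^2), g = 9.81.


As = 1792 * 18.0 * 3.7^2 / (9.81 * 17.7^2) = 143.6807 m^2


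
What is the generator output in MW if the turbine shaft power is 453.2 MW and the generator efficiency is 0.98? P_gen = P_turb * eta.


P_gen = 453.2 * 0.98 = 444.1360 MW


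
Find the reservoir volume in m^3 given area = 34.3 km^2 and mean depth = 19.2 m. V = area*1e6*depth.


V = 34.3 * 1e6 * 19.2 = 6.5856e+08 m^3


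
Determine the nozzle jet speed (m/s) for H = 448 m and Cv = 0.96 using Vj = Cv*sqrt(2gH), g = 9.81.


Vj = 0.96 * sqrt(2*9.81*448) = 90.0036 m/s


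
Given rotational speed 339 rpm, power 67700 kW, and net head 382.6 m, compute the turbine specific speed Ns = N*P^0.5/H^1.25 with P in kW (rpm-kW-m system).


Ns = 339 * 67700^0.5 / 382.6^1.25 = 52.1270


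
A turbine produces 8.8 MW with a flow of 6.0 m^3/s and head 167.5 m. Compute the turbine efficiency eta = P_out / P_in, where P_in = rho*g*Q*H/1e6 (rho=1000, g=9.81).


P_in = 1000 * 9.81 * 6.0 * 167.5 / 1e6 = 9.8590 MW
eta = 8.8 / 9.8590 = 0.8926


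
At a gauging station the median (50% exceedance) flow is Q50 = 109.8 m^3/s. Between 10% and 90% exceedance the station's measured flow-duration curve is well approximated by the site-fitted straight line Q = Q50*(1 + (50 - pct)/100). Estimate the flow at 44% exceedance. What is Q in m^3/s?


Q = 109.8 * (1 + (50 - 44)/100) = 116.3880 m^3/s


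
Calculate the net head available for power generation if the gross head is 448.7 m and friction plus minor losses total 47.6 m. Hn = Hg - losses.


Hn = 448.7 - 47.6 = 401.1000 m


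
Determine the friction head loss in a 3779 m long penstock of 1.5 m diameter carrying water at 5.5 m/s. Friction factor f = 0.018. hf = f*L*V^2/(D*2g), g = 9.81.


hf = 0.018 * 3779 * 5.5^2 / (1.5 * 2 * 9.81) = 69.9173 m


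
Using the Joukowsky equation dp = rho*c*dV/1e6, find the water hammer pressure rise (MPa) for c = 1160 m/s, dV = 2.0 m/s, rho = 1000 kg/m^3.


dp = 1000 * 1160 * 2.0 / 1e6 = 2.3200 MPa


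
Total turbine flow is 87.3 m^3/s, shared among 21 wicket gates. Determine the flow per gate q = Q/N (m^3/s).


q = 87.3 / 21 = 4.1571 m^3/s


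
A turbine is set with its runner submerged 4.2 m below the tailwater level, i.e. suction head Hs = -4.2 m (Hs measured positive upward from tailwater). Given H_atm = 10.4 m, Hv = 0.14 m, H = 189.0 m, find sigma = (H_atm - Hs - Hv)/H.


sigma = (10.4 - (-4.2) - 0.14) / 189.0 = 0.0765


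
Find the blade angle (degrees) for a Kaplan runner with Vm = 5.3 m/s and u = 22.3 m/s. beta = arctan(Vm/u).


beta = arctan(5.3 / 22.3) = 13.3693 degrees


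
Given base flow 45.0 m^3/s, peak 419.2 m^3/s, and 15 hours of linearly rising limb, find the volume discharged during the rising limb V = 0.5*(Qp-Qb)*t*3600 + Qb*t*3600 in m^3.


V = 0.5*(419.2 - 45.0)*15*3600 + 45.0*15*3600 = 1.2533e+07 m^3


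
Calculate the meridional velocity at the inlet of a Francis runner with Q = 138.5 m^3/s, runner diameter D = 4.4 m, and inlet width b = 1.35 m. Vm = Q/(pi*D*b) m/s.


Vm = 138.5 / (pi * 4.4 * 1.35) = 7.4219 m/s


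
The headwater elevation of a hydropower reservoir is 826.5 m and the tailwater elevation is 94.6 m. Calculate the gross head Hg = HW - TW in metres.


Hg = 826.5 - 94.6 = 731.9000 m


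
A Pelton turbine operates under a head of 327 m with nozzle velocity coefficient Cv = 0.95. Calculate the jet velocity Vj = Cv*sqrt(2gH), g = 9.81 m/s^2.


Vj = 0.95 * sqrt(2*9.81*327) = 76.0934 m/s


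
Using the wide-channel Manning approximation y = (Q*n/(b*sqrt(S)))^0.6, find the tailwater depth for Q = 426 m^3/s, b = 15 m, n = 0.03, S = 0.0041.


y = (426 * 0.03 / (15 * 0.0041^0.5))^0.6 = 4.7253 m


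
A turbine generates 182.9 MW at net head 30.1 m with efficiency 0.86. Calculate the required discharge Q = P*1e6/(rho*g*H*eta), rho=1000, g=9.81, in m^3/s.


Q = 182.9 * 1e6 / (1000 * 9.81 * 30.1 * 0.86) = 720.2442 m^3/s


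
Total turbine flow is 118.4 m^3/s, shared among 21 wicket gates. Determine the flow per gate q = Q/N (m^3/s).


q = 118.4 / 21 = 5.6381 m^3/s


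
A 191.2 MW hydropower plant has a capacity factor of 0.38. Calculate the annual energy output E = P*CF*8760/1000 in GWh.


E = 191.2 * 0.38 * 8760 / 1000 = 636.4666 GWh


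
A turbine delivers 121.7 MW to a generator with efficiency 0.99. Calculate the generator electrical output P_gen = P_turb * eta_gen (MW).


P_gen = 121.7 * 0.99 = 120.4830 MW


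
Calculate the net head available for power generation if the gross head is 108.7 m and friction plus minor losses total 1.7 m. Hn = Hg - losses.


Hn = 108.7 - 1.7 = 107.0000 m


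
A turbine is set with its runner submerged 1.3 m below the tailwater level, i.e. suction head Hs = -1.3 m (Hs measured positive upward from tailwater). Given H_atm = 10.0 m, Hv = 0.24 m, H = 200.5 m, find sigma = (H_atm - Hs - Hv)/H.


sigma = (10.0 - (-1.3) - 0.24) / 200.5 = 0.0552


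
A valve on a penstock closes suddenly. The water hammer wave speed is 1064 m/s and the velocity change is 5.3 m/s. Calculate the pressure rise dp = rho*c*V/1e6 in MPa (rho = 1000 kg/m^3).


dp = 1000 * 1064 * 5.3 / 1e6 = 5.6392 MPa


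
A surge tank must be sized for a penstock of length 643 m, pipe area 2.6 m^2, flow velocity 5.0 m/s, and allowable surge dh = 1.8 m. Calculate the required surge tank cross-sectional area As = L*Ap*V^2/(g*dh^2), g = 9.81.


As = 643 * 2.6 * 5.0^2 / (9.81 * 1.8^2) = 1314.9532 m^2


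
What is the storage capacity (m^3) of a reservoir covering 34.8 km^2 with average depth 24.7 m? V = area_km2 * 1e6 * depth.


V = 34.8 * 1e6 * 24.7 = 8.5956e+08 m^3


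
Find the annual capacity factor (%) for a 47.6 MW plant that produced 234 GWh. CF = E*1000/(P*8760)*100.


CF = 234 * 1000 / (47.6 * 8760) * 100 = 56.1183 %


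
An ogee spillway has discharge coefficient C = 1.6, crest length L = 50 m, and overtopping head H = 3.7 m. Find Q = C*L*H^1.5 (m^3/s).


Q = 1.6 * 50 * 3.7^1.5 = 569.3674 m^3/s


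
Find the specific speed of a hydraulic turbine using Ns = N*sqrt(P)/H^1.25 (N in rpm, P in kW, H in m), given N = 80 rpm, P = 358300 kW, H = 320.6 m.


Ns = 80 * 358300^0.5 / 320.6^1.25 = 35.2987


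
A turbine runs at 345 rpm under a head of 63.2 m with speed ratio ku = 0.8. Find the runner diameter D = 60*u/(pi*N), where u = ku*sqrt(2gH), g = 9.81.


u = 0.8 * sqrt(2*9.81*63.2) = 28.1707 m/s
D = 60 * 28.1707 / (pi * 345) = 1.5595 m


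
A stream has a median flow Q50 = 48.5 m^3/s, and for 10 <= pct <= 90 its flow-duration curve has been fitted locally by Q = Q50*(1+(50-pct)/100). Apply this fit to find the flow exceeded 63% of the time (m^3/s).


Q = 48.5 * (1 + (50 - 63)/100) = 42.1950 m^3/s


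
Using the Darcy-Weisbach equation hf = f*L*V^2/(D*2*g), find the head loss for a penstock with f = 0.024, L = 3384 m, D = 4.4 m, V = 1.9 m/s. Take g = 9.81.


hf = 0.024 * 3384 * 1.9^2 / (4.4 * 2 * 9.81) = 3.3962 m


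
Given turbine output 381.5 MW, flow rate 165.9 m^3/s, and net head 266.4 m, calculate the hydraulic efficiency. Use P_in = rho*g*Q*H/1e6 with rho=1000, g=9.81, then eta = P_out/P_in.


P_in = 1000 * 9.81 * 165.9 * 266.4 / 1e6 = 433.5604 MW
eta = 381.5 / 433.5604 = 0.8799


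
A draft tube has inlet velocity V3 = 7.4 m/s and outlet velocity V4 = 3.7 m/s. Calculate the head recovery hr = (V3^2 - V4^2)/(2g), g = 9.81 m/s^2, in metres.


hr = (7.4^2 - 3.7^2) / (2*9.81) = 2.0933 m


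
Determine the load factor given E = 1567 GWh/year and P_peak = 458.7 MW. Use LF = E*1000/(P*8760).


LF = 1567 * 1000 / (458.7 * 8760) = 0.3900


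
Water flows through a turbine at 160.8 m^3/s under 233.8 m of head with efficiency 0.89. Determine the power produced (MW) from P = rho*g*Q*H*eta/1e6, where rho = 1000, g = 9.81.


P = 1000 * 9.81 * 160.8 * 233.8 * 0.89 / 1e6 = 328.2385 MW


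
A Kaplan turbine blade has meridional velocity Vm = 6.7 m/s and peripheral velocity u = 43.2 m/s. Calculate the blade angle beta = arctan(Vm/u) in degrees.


beta = arctan(6.7 / 43.2) = 8.8159 degrees


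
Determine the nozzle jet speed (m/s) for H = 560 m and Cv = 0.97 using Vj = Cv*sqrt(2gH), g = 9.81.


Vj = 0.97 * sqrt(2*9.81*560) = 101.6753 m/s


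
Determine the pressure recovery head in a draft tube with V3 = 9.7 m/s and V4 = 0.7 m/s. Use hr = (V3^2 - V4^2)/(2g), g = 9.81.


hr = (9.7^2 - 0.7^2) / (2*9.81) = 4.7706 m


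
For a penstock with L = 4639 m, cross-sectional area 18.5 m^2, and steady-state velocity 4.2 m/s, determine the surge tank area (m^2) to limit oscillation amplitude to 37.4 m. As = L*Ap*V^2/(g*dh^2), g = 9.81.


As = 4639 * 18.5 * 4.2^2 / (9.81 * 37.4^2) = 110.3272 m^2


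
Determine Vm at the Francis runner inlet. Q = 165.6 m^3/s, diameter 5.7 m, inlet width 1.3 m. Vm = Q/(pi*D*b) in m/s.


Vm = 165.6 / (pi * 5.7 * 1.3) = 7.1136 m/s


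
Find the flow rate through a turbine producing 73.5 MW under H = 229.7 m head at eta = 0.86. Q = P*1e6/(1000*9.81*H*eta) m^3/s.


Q = 73.5 * 1e6 / (1000 * 9.81 * 229.7 * 0.86) = 37.9279 m^3/s


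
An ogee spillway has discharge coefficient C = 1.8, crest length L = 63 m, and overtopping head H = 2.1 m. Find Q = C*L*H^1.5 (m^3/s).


Q = 1.8 * 63 * 2.1^1.5 = 345.0976 m^3/s


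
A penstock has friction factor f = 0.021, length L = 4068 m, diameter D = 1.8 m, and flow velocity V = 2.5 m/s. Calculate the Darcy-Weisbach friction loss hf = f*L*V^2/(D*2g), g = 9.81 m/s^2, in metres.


hf = 0.021 * 4068 * 2.5^2 / (1.8 * 2 * 9.81) = 15.1185 m


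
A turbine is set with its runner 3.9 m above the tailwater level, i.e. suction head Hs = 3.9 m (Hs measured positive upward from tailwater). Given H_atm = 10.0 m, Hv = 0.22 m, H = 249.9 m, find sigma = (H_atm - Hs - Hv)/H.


sigma = (10.0 - 3.9 - 0.22) / 249.9 = 0.0235


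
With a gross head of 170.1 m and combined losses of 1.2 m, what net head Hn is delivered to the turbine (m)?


Hn = 170.1 - 1.2 = 168.9000 m


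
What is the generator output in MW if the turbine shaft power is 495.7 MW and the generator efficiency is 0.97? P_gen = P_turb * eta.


P_gen = 495.7 * 0.97 = 480.8290 MW


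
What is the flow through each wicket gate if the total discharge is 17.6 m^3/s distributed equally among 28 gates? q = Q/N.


q = 17.6 / 28 = 0.6286 m^3/s


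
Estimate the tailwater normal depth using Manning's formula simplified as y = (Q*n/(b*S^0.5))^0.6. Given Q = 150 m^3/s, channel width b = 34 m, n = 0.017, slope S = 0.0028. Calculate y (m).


y = (150 * 0.017 / (34 * 0.0028^0.5))^0.6 = 1.2328 m


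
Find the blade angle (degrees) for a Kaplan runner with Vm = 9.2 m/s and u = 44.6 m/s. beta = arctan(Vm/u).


beta = arctan(9.2 / 44.6) = 11.6554 degrees


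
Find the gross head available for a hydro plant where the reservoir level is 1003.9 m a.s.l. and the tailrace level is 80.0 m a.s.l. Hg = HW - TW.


Hg = 1003.9 - 80.0 = 923.9000 m


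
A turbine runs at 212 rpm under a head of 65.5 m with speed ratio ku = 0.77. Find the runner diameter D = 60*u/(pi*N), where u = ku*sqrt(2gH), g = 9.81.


u = 0.77 * sqrt(2*9.81*65.5) = 27.6033 m/s
D = 60 * 27.6033 / (pi * 212) = 2.4867 m


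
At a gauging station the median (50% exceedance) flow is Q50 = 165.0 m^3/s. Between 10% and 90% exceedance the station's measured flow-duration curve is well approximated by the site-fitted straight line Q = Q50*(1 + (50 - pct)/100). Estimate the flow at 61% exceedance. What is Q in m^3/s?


Q = 165.0 * (1 + (50 - 61)/100) = 146.8500 m^3/s


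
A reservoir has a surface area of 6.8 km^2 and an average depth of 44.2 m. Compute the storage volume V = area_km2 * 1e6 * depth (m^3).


V = 6.8 * 1e6 * 44.2 = 3.0056e+08 m^3


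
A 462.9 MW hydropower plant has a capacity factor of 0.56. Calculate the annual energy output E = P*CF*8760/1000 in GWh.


E = 462.9 * 0.56 * 8760 / 1000 = 2270.8022 GWh


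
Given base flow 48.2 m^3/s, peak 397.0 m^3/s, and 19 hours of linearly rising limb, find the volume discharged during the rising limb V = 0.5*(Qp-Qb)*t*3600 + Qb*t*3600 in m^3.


V = 0.5*(397.0 - 48.2)*19*3600 + 48.2*19*3600 = 1.5226e+07 m^3


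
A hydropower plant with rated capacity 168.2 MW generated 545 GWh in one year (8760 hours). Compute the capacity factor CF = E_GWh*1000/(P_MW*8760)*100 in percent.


CF = 545 * 1000 / (168.2 * 8760) * 100 = 36.9885 %


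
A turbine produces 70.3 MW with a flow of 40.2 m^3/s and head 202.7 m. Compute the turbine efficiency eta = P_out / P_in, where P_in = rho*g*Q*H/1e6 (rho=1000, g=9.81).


P_in = 1000 * 9.81 * 40.2 * 202.7 / 1e6 = 79.9372 MW
eta = 70.3 / 79.9372 = 0.8794


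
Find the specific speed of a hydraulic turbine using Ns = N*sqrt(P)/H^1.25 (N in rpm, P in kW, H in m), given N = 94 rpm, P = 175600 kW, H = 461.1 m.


Ns = 94 * 175600^0.5 / 461.1^1.25 = 18.4351


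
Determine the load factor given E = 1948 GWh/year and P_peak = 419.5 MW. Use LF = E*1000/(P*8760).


LF = 1948 * 1000 / (419.5 * 8760) = 0.5301


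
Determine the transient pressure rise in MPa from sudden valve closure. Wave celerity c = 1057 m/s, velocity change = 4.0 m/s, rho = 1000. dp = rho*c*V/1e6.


dp = 1000 * 1057 * 4.0 / 1e6 = 4.2280 MPa


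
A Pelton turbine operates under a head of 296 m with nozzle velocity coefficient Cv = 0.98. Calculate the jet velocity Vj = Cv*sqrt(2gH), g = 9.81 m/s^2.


Vj = 0.98 * sqrt(2*9.81*296) = 74.6829 m/s


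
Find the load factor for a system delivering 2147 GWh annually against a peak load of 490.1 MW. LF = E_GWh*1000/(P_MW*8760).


LF = 2147 * 1000 / (490.1 * 8760) = 0.5001


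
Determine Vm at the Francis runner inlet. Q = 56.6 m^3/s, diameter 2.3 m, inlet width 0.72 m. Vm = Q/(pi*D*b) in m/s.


Vm = 56.6 / (pi * 2.3 * 0.72) = 10.8794 m/s


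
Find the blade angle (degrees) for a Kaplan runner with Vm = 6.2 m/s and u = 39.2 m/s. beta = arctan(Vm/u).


beta = arctan(6.2 / 39.2) = 8.9876 degrees


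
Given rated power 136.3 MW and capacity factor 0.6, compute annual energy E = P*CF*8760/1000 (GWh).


E = 136.3 * 0.6 * 8760 / 1000 = 716.3928 GWh


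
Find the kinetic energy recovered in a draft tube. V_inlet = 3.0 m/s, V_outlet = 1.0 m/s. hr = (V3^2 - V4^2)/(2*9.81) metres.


hr = (3.0^2 - 1.0^2) / (2*9.81) = 0.4077 m


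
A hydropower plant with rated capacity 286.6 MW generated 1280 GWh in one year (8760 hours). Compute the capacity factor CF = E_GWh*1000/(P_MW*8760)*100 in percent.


CF = 1280 * 1000 / (286.6 * 8760) * 100 = 50.9835 %


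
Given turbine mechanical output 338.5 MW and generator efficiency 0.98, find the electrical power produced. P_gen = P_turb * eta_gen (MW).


P_gen = 338.5 * 0.98 = 331.7300 MW


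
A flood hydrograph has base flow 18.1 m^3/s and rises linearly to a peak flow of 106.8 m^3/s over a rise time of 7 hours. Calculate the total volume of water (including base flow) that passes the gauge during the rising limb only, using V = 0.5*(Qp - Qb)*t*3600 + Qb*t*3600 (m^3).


V = 0.5*(106.8 - 18.1)*7*3600 + 18.1*7*3600 = 1.5737e+06 m^3


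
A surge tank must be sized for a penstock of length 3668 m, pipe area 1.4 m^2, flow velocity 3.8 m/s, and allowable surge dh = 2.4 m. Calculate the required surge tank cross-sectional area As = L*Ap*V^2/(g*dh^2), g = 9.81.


As = 3668 * 1.4 * 3.8^2 / (9.81 * 2.4^2) = 1312.2998 m^2


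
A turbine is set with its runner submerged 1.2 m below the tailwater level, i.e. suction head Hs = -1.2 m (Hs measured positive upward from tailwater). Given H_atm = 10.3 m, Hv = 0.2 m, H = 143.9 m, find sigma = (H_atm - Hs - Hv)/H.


sigma = (10.3 - (-1.2) - 0.2) / 143.9 = 0.0785


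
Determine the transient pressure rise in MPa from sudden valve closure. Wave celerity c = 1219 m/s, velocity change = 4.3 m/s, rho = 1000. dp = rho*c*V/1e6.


dp = 1000 * 1219 * 4.3 / 1e6 = 5.2417 MPa


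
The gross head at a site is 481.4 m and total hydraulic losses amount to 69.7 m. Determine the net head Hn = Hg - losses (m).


Hn = 481.4 - 69.7 = 411.7000 m


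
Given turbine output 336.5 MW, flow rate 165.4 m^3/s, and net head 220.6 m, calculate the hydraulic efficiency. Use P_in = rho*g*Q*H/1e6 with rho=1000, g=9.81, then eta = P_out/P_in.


P_in = 1000 * 9.81 * 165.4 * 220.6 / 1e6 = 357.9398 MW
eta = 336.5 / 357.9398 = 0.9401


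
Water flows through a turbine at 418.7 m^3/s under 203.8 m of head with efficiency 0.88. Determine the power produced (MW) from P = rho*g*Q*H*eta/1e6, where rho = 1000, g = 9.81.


P = 1000 * 9.81 * 418.7 * 203.8 * 0.88 / 1e6 = 736.6460 MW


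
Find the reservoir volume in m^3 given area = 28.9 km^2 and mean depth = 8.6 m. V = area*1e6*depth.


V = 28.9 * 1e6 * 8.6 = 2.4854e+08 m^3


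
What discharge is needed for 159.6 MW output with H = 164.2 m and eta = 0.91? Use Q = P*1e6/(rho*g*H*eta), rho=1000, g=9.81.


Q = 159.6 * 1e6 / (1000 * 9.81 * 164.2 * 0.91) = 108.8803 m^3/s


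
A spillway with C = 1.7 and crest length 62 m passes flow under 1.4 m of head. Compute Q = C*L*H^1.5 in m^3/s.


Q = 1.7 * 62 * 1.4^1.5 = 174.5953 m^3/s


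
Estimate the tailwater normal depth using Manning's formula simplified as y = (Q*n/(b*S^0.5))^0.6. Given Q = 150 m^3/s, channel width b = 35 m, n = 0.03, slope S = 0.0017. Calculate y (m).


y = (150 * 0.03 / (35 * 0.0017^0.5))^0.6 = 1.9786 m


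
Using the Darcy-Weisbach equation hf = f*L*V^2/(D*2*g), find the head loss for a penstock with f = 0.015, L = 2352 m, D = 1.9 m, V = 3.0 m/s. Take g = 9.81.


hf = 0.015 * 2352 * 3.0^2 / (1.9 * 2 * 9.81) = 8.5176 m


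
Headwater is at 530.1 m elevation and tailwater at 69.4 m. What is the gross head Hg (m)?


Hg = 530.1 - 69.4 = 460.7000 m


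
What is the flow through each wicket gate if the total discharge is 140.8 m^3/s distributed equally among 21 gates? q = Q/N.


q = 140.8 / 21 = 6.7048 m^3/s


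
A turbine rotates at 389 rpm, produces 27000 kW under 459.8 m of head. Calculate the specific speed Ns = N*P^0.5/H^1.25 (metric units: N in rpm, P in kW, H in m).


Ns = 389 * 27000^0.5 / 459.8^1.25 = 30.0207


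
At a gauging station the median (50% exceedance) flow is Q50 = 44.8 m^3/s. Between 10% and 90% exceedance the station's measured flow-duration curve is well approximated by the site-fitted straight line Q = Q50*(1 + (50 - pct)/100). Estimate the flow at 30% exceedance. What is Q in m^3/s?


Q = 44.8 * (1 + (50 - 30)/100) = 53.7600 m^3/s


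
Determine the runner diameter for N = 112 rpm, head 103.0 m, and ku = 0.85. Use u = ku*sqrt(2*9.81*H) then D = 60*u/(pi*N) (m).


u = 0.85 * sqrt(2*9.81*103.0) = 38.2109 m/s
D = 60 * 38.2109 / (pi * 112) = 6.5158 m


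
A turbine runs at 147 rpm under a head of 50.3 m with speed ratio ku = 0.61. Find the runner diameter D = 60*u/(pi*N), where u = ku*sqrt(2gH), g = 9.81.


u = 0.61 * sqrt(2*9.81*50.3) = 19.1630 m/s
D = 60 * 19.1630 / (pi * 147) = 2.4897 m


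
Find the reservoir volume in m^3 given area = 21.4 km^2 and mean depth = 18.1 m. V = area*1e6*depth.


V = 21.4 * 1e6 * 18.1 = 3.8734e+08 m^3


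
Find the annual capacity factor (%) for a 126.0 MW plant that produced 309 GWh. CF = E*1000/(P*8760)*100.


CF = 309 * 1000 / (126.0 * 8760) * 100 = 27.9952 %


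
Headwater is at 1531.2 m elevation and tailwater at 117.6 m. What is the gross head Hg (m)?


Hg = 1531.2 - 117.6 = 1413.6000 m


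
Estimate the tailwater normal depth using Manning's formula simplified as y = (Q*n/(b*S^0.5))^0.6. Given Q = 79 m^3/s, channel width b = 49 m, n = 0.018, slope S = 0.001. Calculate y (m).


y = (79 * 0.018 / (49 * 0.001^0.5))^0.6 = 0.9498 m


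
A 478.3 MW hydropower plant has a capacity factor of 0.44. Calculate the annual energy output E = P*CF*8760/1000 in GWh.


E = 478.3 * 0.44 * 8760 / 1000 = 1843.5595 GWh


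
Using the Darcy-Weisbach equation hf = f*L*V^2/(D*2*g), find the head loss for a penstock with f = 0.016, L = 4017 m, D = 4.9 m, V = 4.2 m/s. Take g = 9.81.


hf = 0.016 * 4017 * 4.2^2 / (4.9 * 2 * 9.81) = 11.7930 m


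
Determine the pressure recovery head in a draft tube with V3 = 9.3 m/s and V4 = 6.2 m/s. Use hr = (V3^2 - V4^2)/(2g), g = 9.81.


hr = (9.3^2 - 6.2^2) / (2*9.81) = 2.4490 m


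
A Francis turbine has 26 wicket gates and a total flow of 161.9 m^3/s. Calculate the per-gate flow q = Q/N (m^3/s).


q = 161.9 / 26 = 6.2269 m^3/s


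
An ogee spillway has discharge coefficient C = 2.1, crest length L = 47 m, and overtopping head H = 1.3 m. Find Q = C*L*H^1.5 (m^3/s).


Q = 2.1 * 47 * 1.3^1.5 = 146.2959 m^3/s


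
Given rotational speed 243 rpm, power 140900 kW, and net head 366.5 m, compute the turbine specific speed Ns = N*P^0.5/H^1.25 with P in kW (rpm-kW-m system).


Ns = 243 * 140900^0.5 / 366.5^1.25 = 56.8813


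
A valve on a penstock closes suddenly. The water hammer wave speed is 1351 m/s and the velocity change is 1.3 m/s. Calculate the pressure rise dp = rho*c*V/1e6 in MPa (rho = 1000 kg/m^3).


dp = 1000 * 1351 * 1.3 / 1e6 = 1.7563 MPa


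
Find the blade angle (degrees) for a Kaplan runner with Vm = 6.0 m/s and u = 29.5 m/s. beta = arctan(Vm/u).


beta = arctan(6.0 / 29.5) = 11.4966 degrees


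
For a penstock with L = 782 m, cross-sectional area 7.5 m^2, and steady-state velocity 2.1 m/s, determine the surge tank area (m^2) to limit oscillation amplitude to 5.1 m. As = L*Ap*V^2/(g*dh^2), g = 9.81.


As = 782 * 7.5 * 2.1^2 / (9.81 * 5.1^2) = 101.3672 m^2


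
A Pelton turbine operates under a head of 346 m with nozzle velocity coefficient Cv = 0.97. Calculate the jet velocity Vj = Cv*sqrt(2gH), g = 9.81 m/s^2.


Vj = 0.97 * sqrt(2*9.81*346) = 79.9207 m/s


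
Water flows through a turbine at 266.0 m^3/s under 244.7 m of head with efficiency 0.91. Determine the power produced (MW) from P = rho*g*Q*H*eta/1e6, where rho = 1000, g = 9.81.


P = 1000 * 9.81 * 266.0 * 244.7 * 0.91 / 1e6 = 581.0667 MW


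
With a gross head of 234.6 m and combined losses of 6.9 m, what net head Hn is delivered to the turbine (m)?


Hn = 234.6 - 6.9 = 227.7000 m


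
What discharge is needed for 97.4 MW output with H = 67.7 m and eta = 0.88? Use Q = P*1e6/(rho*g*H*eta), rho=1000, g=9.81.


Q = 97.4 * 1e6 / (1000 * 9.81 * 67.7 * 0.88) = 166.6551 m^3/s


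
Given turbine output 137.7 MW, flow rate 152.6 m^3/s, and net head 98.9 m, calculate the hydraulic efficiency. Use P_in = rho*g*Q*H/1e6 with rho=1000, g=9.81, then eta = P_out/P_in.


P_in = 1000 * 9.81 * 152.6 * 98.9 / 1e6 = 148.0539 MW
eta = 137.7 / 148.0539 = 0.9301


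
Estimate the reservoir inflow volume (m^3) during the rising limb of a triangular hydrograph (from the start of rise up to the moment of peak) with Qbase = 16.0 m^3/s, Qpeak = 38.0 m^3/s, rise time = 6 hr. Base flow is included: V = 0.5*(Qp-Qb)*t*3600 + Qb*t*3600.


V = 0.5*(38.0 - 16.0)*6*3600 + 16.0*6*3600 = 583200.0000 m^3


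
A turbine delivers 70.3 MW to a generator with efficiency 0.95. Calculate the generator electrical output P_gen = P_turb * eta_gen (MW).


P_gen = 70.3 * 0.95 = 66.7850 MW


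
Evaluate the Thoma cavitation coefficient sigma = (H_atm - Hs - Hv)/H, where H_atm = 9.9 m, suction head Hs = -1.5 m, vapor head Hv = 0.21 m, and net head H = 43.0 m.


sigma = (9.9 - (-1.5) - 0.21) / 43.0 = 0.2602


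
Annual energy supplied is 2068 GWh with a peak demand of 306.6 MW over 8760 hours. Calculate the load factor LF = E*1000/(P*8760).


LF = 2068 * 1000 / (306.6 * 8760) = 0.7700


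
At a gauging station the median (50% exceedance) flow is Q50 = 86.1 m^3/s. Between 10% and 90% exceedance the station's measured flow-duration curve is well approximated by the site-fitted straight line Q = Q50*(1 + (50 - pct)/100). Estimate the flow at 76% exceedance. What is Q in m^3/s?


Q = 86.1 * (1 + (50 - 76)/100) = 63.7140 m^3/s


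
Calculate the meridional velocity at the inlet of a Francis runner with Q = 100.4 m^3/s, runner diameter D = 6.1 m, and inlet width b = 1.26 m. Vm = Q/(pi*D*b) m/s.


Vm = 100.4 / (pi * 6.1 * 1.26) = 4.1580 m/s


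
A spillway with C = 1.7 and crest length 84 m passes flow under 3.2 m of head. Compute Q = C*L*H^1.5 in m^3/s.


Q = 1.7 * 84 * 3.2^1.5 = 817.4349 m^3/s


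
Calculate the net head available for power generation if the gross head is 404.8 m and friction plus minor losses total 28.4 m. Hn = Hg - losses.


Hn = 404.8 - 28.4 = 376.4000 m


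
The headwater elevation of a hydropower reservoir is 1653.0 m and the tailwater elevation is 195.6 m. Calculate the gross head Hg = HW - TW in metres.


Hg = 1653.0 - 195.6 = 1457.4000 m


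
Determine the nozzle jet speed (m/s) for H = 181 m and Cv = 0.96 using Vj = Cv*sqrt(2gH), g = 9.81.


Vj = 0.96 * sqrt(2*9.81*181) = 57.2084 m/s


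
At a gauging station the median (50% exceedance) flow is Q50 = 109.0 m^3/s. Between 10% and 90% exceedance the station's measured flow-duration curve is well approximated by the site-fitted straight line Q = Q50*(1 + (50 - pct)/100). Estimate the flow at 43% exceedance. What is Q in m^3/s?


Q = 109.0 * (1 + (50 - 43)/100) = 116.6300 m^3/s


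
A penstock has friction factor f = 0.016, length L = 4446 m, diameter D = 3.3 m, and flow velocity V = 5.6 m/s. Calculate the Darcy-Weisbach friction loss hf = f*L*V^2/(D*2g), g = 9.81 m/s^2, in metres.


hf = 0.016 * 4446 * 5.6^2 / (3.3 * 2 * 9.81) = 34.4550 m


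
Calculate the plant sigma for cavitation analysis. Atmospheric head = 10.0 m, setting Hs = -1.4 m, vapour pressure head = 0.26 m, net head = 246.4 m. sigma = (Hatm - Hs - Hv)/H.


sigma = (10.0 - (-1.4) - 0.26) / 246.4 = 0.0452


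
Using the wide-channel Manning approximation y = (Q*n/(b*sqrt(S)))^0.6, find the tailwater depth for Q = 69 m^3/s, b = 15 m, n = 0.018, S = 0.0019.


y = (69 * 0.018 / (15 * 0.0019^0.5))^0.6 = 1.4696 m


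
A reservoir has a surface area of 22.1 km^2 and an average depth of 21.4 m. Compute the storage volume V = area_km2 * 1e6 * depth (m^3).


V = 22.1 * 1e6 * 21.4 = 4.7294e+08 m^3


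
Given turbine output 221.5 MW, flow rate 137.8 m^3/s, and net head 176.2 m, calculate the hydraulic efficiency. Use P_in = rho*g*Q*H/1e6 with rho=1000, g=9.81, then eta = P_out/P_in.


P_in = 1000 * 9.81 * 137.8 * 176.2 / 1e6 = 238.1903 MW
eta = 221.5 / 238.1903 = 0.9299


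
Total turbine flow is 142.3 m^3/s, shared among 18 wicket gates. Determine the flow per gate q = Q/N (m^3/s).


q = 142.3 / 18 = 7.9056 m^3/s


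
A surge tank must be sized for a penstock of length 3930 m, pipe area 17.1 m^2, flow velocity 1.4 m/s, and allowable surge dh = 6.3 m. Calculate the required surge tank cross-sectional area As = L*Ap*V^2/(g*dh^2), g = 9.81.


As = 3930 * 17.1 * 1.4^2 / (9.81 * 6.3^2) = 338.2943 m^2


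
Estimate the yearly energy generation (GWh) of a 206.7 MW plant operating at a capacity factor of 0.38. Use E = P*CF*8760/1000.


E = 206.7 * 0.38 * 8760 / 1000 = 688.0630 GWh


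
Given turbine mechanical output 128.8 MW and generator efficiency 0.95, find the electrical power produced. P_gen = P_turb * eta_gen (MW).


P_gen = 128.8 * 0.95 = 122.3600 MW


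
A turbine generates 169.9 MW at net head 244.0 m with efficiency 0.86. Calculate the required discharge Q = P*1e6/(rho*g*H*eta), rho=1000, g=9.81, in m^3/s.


Q = 169.9 * 1e6 / (1000 * 9.81 * 244.0 * 0.86) = 82.5346 m^3/s


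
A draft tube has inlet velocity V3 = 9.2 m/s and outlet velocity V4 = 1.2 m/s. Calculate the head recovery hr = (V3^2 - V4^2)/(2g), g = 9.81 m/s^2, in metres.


hr = (9.2^2 - 1.2^2) / (2*9.81) = 4.2406 m


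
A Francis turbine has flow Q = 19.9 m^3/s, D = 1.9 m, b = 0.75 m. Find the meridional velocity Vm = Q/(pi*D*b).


Vm = 19.9 / (pi * 1.9 * 0.75) = 4.4452 m/s


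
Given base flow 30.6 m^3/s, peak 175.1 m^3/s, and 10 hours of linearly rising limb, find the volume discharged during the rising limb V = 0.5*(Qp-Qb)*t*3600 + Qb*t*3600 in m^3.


V = 0.5*(175.1 - 30.6)*10*3600 + 30.6*10*3600 = 3.7026e+06 m^3


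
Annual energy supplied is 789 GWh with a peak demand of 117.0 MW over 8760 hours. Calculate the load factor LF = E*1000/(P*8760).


LF = 789 * 1000 / (117.0 * 8760) = 0.7698


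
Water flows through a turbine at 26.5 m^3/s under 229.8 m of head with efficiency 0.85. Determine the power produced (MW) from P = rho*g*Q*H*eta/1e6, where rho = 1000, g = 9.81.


P = 1000 * 9.81 * 26.5 * 229.8 * 0.85 / 1e6 = 50.7790 MW


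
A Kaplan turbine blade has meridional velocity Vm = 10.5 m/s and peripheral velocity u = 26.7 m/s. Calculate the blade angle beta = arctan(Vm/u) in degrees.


beta = arctan(10.5 / 26.7) = 21.4677 degrees


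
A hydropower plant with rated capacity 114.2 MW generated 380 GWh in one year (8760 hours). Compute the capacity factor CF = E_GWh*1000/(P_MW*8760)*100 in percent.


CF = 380 * 1000 / (114.2 * 8760) * 100 = 37.9851 %


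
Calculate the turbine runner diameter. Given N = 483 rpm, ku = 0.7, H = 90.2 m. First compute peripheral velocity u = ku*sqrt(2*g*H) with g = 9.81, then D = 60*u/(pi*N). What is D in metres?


u = 0.7 * sqrt(2*9.81*90.2) = 29.4477 m/s
D = 60 * 29.4477 / (pi * 483) = 1.1644 m


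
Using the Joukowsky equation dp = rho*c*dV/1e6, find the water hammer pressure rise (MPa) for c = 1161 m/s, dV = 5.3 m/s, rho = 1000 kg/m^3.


dp = 1000 * 1161 * 5.3 / 1e6 = 6.1533 MPa


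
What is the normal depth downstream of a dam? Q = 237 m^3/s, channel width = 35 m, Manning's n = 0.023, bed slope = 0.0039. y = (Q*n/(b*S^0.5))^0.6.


y = (237 * 0.023 / (35 * 0.0039^0.5))^0.6 = 1.7303 m


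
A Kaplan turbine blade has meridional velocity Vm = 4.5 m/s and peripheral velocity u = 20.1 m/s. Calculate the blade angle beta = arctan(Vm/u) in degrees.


beta = arctan(4.5 / 20.1) = 12.6193 degrees


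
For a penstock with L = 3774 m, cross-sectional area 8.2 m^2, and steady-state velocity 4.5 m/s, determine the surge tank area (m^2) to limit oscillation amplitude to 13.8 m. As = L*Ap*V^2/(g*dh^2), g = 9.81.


As = 3774 * 8.2 * 4.5^2 / (9.81 * 13.8^2) = 335.4390 m^2


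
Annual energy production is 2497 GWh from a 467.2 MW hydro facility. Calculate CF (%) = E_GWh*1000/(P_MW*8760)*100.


CF = 2497 * 1000 / (467.2 * 8760) * 100 = 61.0115 %


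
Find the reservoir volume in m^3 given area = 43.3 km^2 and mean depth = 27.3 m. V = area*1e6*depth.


V = 43.3 * 1e6 * 27.3 = 1.1821e+09 m^3


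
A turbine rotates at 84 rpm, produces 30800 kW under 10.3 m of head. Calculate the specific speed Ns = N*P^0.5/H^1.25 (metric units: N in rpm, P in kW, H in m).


Ns = 84 * 30800^0.5 / 10.3^1.25 = 798.9289


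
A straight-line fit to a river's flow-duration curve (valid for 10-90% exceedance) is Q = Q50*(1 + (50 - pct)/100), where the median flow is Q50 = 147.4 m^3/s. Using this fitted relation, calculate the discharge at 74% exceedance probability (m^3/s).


Q = 147.4 * (1 + (50 - 74)/100) = 112.0240 m^3/s


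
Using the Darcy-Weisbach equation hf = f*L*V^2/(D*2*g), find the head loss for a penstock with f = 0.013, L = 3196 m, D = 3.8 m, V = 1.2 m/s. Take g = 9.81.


hf = 0.013 * 3196 * 1.2^2 / (3.8 * 2 * 9.81) = 0.8025 m


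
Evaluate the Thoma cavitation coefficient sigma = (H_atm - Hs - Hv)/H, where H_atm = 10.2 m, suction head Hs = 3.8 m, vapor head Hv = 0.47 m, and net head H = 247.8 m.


sigma = (10.2 - 3.8 - 0.47) / 247.8 = 0.0239


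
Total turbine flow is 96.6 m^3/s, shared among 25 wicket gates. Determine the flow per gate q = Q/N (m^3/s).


q = 96.6 / 25 = 3.8640 m^3/s


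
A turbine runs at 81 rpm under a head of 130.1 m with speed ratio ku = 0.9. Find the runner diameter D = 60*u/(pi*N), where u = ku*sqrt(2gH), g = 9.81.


u = 0.9 * sqrt(2*9.81*130.1) = 45.4706 m/s
D = 60 * 45.4706 / (pi * 81) = 10.7213 m


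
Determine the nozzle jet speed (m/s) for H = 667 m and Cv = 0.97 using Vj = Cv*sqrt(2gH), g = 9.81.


Vj = 0.97 * sqrt(2*9.81*667) = 110.9645 m/s


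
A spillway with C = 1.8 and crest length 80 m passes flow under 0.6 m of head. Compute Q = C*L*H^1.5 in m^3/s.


Q = 1.8 * 80 * 0.6^1.5 = 66.9252 m^3/s


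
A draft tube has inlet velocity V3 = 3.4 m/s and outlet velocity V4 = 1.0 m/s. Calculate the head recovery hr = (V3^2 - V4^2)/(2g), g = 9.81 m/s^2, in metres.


hr = (3.4^2 - 1.0^2) / (2*9.81) = 0.5382 m


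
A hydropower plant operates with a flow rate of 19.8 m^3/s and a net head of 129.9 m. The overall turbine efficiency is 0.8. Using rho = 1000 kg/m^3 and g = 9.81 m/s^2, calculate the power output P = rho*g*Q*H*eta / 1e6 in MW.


P = 1000 * 9.81 * 19.8 * 129.9 * 0.8 / 1e6 = 20.1852 MW


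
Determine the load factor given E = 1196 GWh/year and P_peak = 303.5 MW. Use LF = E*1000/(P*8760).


LF = 1196 * 1000 / (303.5 * 8760) = 0.4499


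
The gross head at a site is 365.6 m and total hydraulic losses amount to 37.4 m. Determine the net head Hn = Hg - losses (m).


Hn = 365.6 - 37.4 = 328.2000 m


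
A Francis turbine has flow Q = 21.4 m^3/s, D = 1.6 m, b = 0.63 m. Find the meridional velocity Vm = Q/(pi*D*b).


Vm = 21.4 / (pi * 1.6 * 0.63) = 6.7578 m/s
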